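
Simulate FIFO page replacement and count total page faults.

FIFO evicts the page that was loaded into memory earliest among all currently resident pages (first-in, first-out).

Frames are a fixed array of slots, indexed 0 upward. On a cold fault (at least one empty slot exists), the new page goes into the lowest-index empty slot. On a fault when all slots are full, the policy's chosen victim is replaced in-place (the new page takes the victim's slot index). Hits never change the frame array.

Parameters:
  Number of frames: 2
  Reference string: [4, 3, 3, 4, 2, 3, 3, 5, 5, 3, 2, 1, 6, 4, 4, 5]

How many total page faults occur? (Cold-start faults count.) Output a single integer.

Step 0: ref 4 → FAULT, frames=[4,-]
Step 1: ref 3 → FAULT, frames=[4,3]
Step 2: ref 3 → HIT, frames=[4,3]
Step 3: ref 4 → HIT, frames=[4,3]
Step 4: ref 2 → FAULT (evict 4), frames=[2,3]
Step 5: ref 3 → HIT, frames=[2,3]
Step 6: ref 3 → HIT, frames=[2,3]
Step 7: ref 5 → FAULT (evict 3), frames=[2,5]
Step 8: ref 5 → HIT, frames=[2,5]
Step 9: ref 3 → FAULT (evict 2), frames=[3,5]
Step 10: ref 2 → FAULT (evict 5), frames=[3,2]
Step 11: ref 1 → FAULT (evict 3), frames=[1,2]
Step 12: ref 6 → FAULT (evict 2), frames=[1,6]
Step 13: ref 4 → FAULT (evict 1), frames=[4,6]
Step 14: ref 4 → HIT, frames=[4,6]
Step 15: ref 5 → FAULT (evict 6), frames=[4,5]
Total faults: 10

Answer: 10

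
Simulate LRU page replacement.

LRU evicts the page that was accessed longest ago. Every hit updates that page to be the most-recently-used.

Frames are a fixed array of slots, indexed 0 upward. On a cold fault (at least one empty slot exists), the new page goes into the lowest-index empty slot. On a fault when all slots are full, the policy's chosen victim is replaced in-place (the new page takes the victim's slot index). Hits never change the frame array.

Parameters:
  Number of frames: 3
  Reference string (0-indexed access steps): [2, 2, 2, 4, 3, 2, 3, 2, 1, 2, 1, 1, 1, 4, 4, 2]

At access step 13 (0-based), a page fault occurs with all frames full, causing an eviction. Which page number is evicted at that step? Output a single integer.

Step 0: ref 2 -> FAULT, frames=[2,-,-]
Step 1: ref 2 -> HIT, frames=[2,-,-]
Step 2: ref 2 -> HIT, frames=[2,-,-]
Step 3: ref 4 -> FAULT, frames=[2,4,-]
Step 4: ref 3 -> FAULT, frames=[2,4,3]
Step 5: ref 2 -> HIT, frames=[2,4,3]
Step 6: ref 3 -> HIT, frames=[2,4,3]
Step 7: ref 2 -> HIT, frames=[2,4,3]
Step 8: ref 1 -> FAULT, evict 4, frames=[2,1,3]
Step 9: ref 2 -> HIT, frames=[2,1,3]
Step 10: ref 1 -> HIT, frames=[2,1,3]
Step 11: ref 1 -> HIT, frames=[2,1,3]
Step 12: ref 1 -> HIT, frames=[2,1,3]
Step 13: ref 4 -> FAULT, evict 3, frames=[2,1,4]
At step 13: evicted page 3

Answer: 3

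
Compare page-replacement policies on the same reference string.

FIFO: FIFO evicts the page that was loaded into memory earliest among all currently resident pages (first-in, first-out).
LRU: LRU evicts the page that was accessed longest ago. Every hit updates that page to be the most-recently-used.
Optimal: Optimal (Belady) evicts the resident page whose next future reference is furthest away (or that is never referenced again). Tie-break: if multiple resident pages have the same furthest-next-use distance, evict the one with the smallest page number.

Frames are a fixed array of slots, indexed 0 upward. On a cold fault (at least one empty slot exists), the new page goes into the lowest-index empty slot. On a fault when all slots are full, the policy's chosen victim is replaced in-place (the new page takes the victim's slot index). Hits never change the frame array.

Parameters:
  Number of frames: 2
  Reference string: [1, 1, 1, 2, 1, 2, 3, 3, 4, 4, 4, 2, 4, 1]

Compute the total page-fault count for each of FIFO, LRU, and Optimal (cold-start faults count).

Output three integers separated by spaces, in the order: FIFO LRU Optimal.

Answer: 6 6 5

Derivation:
--- FIFO ---
  step 0: ref 1 -> FAULT, frames=[1,-] (faults so far: 1)
  step 1: ref 1 -> HIT, frames=[1,-] (faults so far: 1)
  step 2: ref 1 -> HIT, frames=[1,-] (faults so far: 1)
  step 3: ref 2 -> FAULT, frames=[1,2] (faults so far: 2)
  step 4: ref 1 -> HIT, frames=[1,2] (faults so far: 2)
  step 5: ref 2 -> HIT, frames=[1,2] (faults so far: 2)
  step 6: ref 3 -> FAULT, evict 1, frames=[3,2] (faults so far: 3)
  step 7: ref 3 -> HIT, frames=[3,2] (faults so far: 3)
  step 8: ref 4 -> FAULT, evict 2, frames=[3,4] (faults so far: 4)
  step 9: ref 4 -> HIT, frames=[3,4] (faults so far: 4)
  step 10: ref 4 -> HIT, frames=[3,4] (faults so far: 4)
  step 11: ref 2 -> FAULT, evict 3, frames=[2,4] (faults so far: 5)
  step 12: ref 4 -> HIT, frames=[2,4] (faults so far: 5)
  step 13: ref 1 -> FAULT, evict 4, frames=[2,1] (faults so far: 6)
  FIFO total faults: 6
--- LRU ---
  step 0: ref 1 -> FAULT, frames=[1,-] (faults so far: 1)
  step 1: ref 1 -> HIT, frames=[1,-] (faults so far: 1)
  step 2: ref 1 -> HIT, frames=[1,-] (faults so far: 1)
  step 3: ref 2 -> FAULT, frames=[1,2] (faults so far: 2)
  step 4: ref 1 -> HIT, frames=[1,2] (faults so far: 2)
  step 5: ref 2 -> HIT, frames=[1,2] (faults so far: 2)
  step 6: ref 3 -> FAULT, evict 1, frames=[3,2] (faults so far: 3)
  step 7: ref 3 -> HIT, frames=[3,2] (faults so far: 3)
  step 8: ref 4 -> FAULT, evict 2, frames=[3,4] (faults so far: 4)
  step 9: ref 4 -> HIT, frames=[3,4] (faults so far: 4)
  step 10: ref 4 -> HIT, frames=[3,4] (faults so far: 4)
  step 11: ref 2 -> FAULT, evict 3, frames=[2,4] (faults so far: 5)
  step 12: ref 4 -> HIT, frames=[2,4] (faults so far: 5)
  step 13: ref 1 -> FAULT, evict 2, frames=[1,4] (faults so far: 6)
  LRU total faults: 6
--- Optimal ---
  step 0: ref 1 -> FAULT, frames=[1,-] (faults so far: 1)
  step 1: ref 1 -> HIT, frames=[1,-] (faults so far: 1)
  step 2: ref 1 -> HIT, frames=[1,-] (faults so far: 1)
  step 3: ref 2 -> FAULT, frames=[1,2] (faults so far: 2)
  step 4: ref 1 -> HIT, frames=[1,2] (faults so far: 2)
  step 5: ref 2 -> HIT, frames=[1,2] (faults so far: 2)
  step 6: ref 3 -> FAULT, evict 1, frames=[3,2] (faults so far: 3)
  step 7: ref 3 -> HIT, frames=[3,2] (faults so far: 3)
  step 8: ref 4 -> FAULT, evict 3, frames=[4,2] (faults so far: 4)
  step 9: ref 4 -> HIT, frames=[4,2] (faults so far: 4)
  step 10: ref 4 -> HIT, frames=[4,2] (faults so far: 4)
  step 11: ref 2 -> HIT, frames=[4,2] (faults so far: 4)
  step 12: ref 4 -> HIT, frames=[4,2] (faults so far: 4)
  step 13: ref 1 -> FAULT, evict 2, frames=[4,1] (faults so far: 5)
  Optimal total faults: 5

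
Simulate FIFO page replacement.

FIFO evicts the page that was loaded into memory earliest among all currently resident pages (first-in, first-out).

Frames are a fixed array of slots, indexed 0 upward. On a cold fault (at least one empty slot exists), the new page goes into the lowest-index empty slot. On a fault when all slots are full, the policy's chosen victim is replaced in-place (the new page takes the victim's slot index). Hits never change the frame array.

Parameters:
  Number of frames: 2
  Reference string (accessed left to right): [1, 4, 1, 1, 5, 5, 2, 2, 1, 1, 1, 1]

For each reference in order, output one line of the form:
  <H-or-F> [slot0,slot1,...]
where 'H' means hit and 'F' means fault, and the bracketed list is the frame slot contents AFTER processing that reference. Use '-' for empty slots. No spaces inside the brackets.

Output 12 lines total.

F [1,-]
F [1,4]
H [1,4]
H [1,4]
F [5,4]
H [5,4]
F [5,2]
H [5,2]
F [1,2]
H [1,2]
H [1,2]
H [1,2]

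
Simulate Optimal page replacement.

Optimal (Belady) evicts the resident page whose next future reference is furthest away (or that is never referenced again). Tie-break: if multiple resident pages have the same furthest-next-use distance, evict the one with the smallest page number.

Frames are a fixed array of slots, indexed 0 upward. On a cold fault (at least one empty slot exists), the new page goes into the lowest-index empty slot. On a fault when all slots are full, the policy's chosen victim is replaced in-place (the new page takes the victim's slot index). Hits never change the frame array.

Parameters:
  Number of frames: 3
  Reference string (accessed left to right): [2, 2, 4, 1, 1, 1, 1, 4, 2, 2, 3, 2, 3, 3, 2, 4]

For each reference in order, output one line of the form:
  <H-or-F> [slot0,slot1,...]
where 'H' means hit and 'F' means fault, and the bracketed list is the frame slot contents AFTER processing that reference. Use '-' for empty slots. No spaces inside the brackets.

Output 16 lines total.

F [2,-,-]
H [2,-,-]
F [2,4,-]
F [2,4,1]
H [2,4,1]
H [2,4,1]
H [2,4,1]
H [2,4,1]
H [2,4,1]
H [2,4,1]
F [2,4,3]
H [2,4,3]
H [2,4,3]
H [2,4,3]
H [2,4,3]
H [2,4,3]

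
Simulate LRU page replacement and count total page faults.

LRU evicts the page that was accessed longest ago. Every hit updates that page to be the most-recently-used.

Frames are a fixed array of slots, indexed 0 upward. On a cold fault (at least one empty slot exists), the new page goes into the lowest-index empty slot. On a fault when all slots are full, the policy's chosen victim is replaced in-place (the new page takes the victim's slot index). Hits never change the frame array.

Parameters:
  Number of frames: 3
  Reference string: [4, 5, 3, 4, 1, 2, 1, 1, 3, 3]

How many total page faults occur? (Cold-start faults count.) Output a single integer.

Answer: 6

Derivation:
Step 0: ref 4 → FAULT, frames=[4,-,-]
Step 1: ref 5 → FAULT, frames=[4,5,-]
Step 2: ref 3 → FAULT, frames=[4,5,3]
Step 3: ref 4 → HIT, frames=[4,5,3]
Step 4: ref 1 → FAULT (evict 5), frames=[4,1,3]
Step 5: ref 2 → FAULT (evict 3), frames=[4,1,2]
Step 6: ref 1 → HIT, frames=[4,1,2]
Step 7: ref 1 → HIT, frames=[4,1,2]
Step 8: ref 3 → FAULT (evict 4), frames=[3,1,2]
Step 9: ref 3 → HIT, frames=[3,1,2]
Total faults: 6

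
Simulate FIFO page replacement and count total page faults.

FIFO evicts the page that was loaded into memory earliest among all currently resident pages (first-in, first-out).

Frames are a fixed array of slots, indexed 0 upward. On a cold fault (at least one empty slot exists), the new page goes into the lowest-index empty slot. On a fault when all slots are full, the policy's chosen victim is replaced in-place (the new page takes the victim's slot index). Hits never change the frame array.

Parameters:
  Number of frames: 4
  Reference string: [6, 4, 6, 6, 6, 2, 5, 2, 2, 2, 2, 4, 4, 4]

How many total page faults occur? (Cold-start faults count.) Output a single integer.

Step 0: ref 6 → FAULT, frames=[6,-,-,-]
Step 1: ref 4 → FAULT, frames=[6,4,-,-]
Step 2: ref 6 → HIT, frames=[6,4,-,-]
Step 3: ref 6 → HIT, frames=[6,4,-,-]
Step 4: ref 6 → HIT, frames=[6,4,-,-]
Step 5: ref 2 → FAULT, frames=[6,4,2,-]
Step 6: ref 5 → FAULT, frames=[6,4,2,5]
Step 7: ref 2 → HIT, frames=[6,4,2,5]
Step 8: ref 2 → HIT, frames=[6,4,2,5]
Step 9: ref 2 → HIT, frames=[6,4,2,5]
Step 10: ref 2 → HIT, frames=[6,4,2,5]
Step 11: ref 4 → HIT, frames=[6,4,2,5]
Step 12: ref 4 → HIT, frames=[6,4,2,5]
Step 13: ref 4 → HIT, frames=[6,4,2,5]
Total faults: 4

Answer: 4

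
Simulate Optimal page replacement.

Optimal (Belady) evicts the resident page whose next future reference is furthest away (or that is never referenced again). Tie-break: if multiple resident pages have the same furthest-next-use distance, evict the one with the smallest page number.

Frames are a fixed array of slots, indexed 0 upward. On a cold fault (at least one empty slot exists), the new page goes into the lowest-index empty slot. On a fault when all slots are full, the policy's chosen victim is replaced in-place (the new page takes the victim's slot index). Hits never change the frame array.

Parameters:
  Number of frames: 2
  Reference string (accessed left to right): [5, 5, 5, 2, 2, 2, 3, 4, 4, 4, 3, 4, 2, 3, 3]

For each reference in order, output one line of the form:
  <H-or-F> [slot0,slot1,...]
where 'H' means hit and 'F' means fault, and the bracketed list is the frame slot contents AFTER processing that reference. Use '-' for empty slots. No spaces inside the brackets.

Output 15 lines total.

F [5,-]
H [5,-]
H [5,-]
F [5,2]
H [5,2]
H [5,2]
F [3,2]
F [3,4]
H [3,4]
H [3,4]
H [3,4]
H [3,4]
F [3,2]
H [3,2]
H [3,2]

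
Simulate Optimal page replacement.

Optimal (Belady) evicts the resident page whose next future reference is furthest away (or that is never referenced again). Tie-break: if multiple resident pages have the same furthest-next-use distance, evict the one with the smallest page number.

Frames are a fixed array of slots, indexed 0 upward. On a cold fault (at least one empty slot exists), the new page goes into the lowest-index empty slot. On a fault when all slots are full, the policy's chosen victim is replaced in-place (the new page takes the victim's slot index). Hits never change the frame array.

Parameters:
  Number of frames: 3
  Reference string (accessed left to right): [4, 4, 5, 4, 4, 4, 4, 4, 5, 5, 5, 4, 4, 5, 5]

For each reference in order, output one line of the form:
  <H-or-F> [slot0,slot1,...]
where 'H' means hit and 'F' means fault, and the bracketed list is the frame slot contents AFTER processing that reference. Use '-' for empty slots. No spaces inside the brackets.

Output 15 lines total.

F [4,-,-]
H [4,-,-]
F [4,5,-]
H [4,5,-]
H [4,5,-]
H [4,5,-]
H [4,5,-]
H [4,5,-]
H [4,5,-]
H [4,5,-]
H [4,5,-]
H [4,5,-]
H [4,5,-]
H [4,5,-]
H [4,5,-]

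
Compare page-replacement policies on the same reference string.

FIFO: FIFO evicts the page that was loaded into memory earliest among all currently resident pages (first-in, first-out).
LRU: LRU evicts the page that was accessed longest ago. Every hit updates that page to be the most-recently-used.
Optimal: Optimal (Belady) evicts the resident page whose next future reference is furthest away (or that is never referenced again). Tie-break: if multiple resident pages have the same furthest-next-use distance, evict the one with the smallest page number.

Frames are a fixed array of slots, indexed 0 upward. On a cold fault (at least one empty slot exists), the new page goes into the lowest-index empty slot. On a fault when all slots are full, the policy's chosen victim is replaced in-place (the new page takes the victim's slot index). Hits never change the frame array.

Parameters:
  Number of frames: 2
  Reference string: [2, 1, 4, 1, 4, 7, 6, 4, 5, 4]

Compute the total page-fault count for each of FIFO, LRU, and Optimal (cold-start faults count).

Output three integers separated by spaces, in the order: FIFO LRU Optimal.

Answer: 7 7 6

Derivation:
--- FIFO ---
  step 0: ref 2 -> FAULT, frames=[2,-] (faults so far: 1)
  step 1: ref 1 -> FAULT, frames=[2,1] (faults so far: 2)
  step 2: ref 4 -> FAULT, evict 2, frames=[4,1] (faults so far: 3)
  step 3: ref 1 -> HIT, frames=[4,1] (faults so far: 3)
  step 4: ref 4 -> HIT, frames=[4,1] (faults so far: 3)
  step 5: ref 7 -> FAULT, evict 1, frames=[4,7] (faults so far: 4)
  step 6: ref 6 -> FAULT, evict 4, frames=[6,7] (faults so far: 5)
  step 7: ref 4 -> FAULT, evict 7, frames=[6,4] (faults so far: 6)
  step 8: ref 5 -> FAULT, evict 6, frames=[5,4] (faults so far: 7)
  step 9: ref 4 -> HIT, frames=[5,4] (faults so far: 7)
  FIFO total faults: 7
--- LRU ---
  step 0: ref 2 -> FAULT, frames=[2,-] (faults so far: 1)
  step 1: ref 1 -> FAULT, frames=[2,1] (faults so far: 2)
  step 2: ref 4 -> FAULT, evict 2, frames=[4,1] (faults so far: 3)
  step 3: ref 1 -> HIT, frames=[4,1] (faults so far: 3)
  step 4: ref 4 -> HIT, frames=[4,1] (faults so far: 3)
  step 5: ref 7 -> FAULT, evict 1, frames=[4,7] (faults so far: 4)
  step 6: ref 6 -> FAULT, evict 4, frames=[6,7] (faults so far: 5)
  step 7: ref 4 -> FAULT, evict 7, frames=[6,4] (faults so far: 6)
  step 8: ref 5 -> FAULT, evict 6, frames=[5,4] (faults so far: 7)
  step 9: ref 4 -> HIT, frames=[5,4] (faults so far: 7)
  LRU total faults: 7
--- Optimal ---
  step 0: ref 2 -> FAULT, frames=[2,-] (faults so far: 1)
  step 1: ref 1 -> FAULT, frames=[2,1] (faults so far: 2)
  step 2: ref 4 -> FAULT, evict 2, frames=[4,1] (faults so far: 3)
  step 3: ref 1 -> HIT, frames=[4,1] (faults so far: 3)
  step 4: ref 4 -> HIT, frames=[4,1] (faults so far: 3)
  step 5: ref 7 -> FAULT, evict 1, frames=[4,7] (faults so far: 4)
  step 6: ref 6 -> FAULT, evict 7, frames=[4,6] (faults so far: 5)
  step 7: ref 4 -> HIT, frames=[4,6] (faults so far: 5)
  step 8: ref 5 -> FAULT, evict 6, frames=[4,5] (faults so far: 6)
  step 9: ref 4 -> HIT, frames=[4,5] (faults so far: 6)
  Optimal total faults: 6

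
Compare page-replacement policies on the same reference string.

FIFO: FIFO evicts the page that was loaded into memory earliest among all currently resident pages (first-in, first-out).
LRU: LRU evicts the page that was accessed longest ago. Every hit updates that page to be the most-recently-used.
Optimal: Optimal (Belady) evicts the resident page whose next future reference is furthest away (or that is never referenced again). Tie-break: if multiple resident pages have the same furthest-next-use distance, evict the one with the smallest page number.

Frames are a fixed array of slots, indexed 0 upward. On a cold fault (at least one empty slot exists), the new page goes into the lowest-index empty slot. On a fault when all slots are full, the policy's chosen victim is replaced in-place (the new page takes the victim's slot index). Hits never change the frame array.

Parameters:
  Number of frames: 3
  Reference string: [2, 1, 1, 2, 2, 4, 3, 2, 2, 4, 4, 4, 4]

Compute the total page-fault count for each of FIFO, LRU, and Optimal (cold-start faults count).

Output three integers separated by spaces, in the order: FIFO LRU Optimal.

--- FIFO ---
  step 0: ref 2 -> FAULT, frames=[2,-,-] (faults so far: 1)
  step 1: ref 1 -> FAULT, frames=[2,1,-] (faults so far: 2)
  step 2: ref 1 -> HIT, frames=[2,1,-] (faults so far: 2)
  step 3: ref 2 -> HIT, frames=[2,1,-] (faults so far: 2)
  step 4: ref 2 -> HIT, frames=[2,1,-] (faults so far: 2)
  step 5: ref 4 -> FAULT, frames=[2,1,4] (faults so far: 3)
  step 6: ref 3 -> FAULT, evict 2, frames=[3,1,4] (faults so far: 4)
  step 7: ref 2 -> FAULT, evict 1, frames=[3,2,4] (faults so far: 5)
  step 8: ref 2 -> HIT, frames=[3,2,4] (faults so far: 5)
  step 9: ref 4 -> HIT, frames=[3,2,4] (faults so far: 5)
  step 10: ref 4 -> HIT, frames=[3,2,4] (faults so far: 5)
  step 11: ref 4 -> HIT, frames=[3,2,4] (faults so far: 5)
  step 12: ref 4 -> HIT, frames=[3,2,4] (faults so far: 5)
  FIFO total faults: 5
--- LRU ---
  step 0: ref 2 -> FAULT, frames=[2,-,-] (faults so far: 1)
  step 1: ref 1 -> FAULT, frames=[2,1,-] (faults so far: 2)
  step 2: ref 1 -> HIT, frames=[2,1,-] (faults so far: 2)
  step 3: ref 2 -> HIT, frames=[2,1,-] (faults so far: 2)
  step 4: ref 2 -> HIT, frames=[2,1,-] (faults so far: 2)
  step 5: ref 4 -> FAULT, frames=[2,1,4] (faults so far: 3)
  step 6: ref 3 -> FAULT, evict 1, frames=[2,3,4] (faults so far: 4)
  step 7: ref 2 -> HIT, frames=[2,3,4] (faults so far: 4)
  step 8: ref 2 -> HIT, frames=[2,3,4] (faults so far: 4)
  step 9: ref 4 -> HIT, frames=[2,3,4] (faults so far: 4)
  step 10: ref 4 -> HIT, frames=[2,3,4] (faults so far: 4)
  step 11: ref 4 -> HIT, frames=[2,3,4] (faults so far: 4)
  step 12: ref 4 -> HIT, frames=[2,3,4] (faults so far: 4)
  LRU total faults: 4
--- Optimal ---
  step 0: ref 2 -> FAULT, frames=[2,-,-] (faults so far: 1)
  step 1: ref 1 -> FAULT, frames=[2,1,-] (faults so far: 2)
  step 2: ref 1 -> HIT, frames=[2,1,-] (faults so far: 2)
  step 3: ref 2 -> HIT, frames=[2,1,-] (faults so far: 2)
  step 4: ref 2 -> HIT, frames=[2,1,-] (faults so far: 2)
  step 5: ref 4 -> FAULT, frames=[2,1,4] (faults so far: 3)
  step 6: ref 3 -> FAULT, evict 1, frames=[2,3,4] (faults so far: 4)
  step 7: ref 2 -> HIT, frames=[2,3,4] (faults so far: 4)
  step 8: ref 2 -> HIT, frames=[2,3,4] (faults so far: 4)
  step 9: ref 4 -> HIT, frames=[2,3,4] (faults so far: 4)
  step 10: ref 4 -> HIT, frames=[2,3,4] (faults so far: 4)
  step 11: ref 4 -> HIT, frames=[2,3,4] (faults so far: 4)
  step 12: ref 4 -> HIT, frames=[2,3,4] (faults so far: 4)
  Optimal total faults: 4

Answer: 5 4 4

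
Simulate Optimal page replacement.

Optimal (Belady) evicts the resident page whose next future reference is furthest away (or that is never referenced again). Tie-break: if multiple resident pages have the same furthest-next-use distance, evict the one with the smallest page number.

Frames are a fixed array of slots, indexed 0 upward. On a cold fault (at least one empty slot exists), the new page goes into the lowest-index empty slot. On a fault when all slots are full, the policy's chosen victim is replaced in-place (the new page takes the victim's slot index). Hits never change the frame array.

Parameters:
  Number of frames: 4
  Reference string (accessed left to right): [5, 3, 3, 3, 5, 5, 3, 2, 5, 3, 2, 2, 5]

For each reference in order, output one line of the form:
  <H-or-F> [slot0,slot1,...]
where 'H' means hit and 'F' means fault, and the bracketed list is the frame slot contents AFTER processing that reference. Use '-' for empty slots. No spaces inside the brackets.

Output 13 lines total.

F [5,-,-,-]
F [5,3,-,-]
H [5,3,-,-]
H [5,3,-,-]
H [5,3,-,-]
H [5,3,-,-]
H [5,3,-,-]
F [5,3,2,-]
H [5,3,2,-]
H [5,3,2,-]
H [5,3,2,-]
H [5,3,2,-]
H [5,3,2,-]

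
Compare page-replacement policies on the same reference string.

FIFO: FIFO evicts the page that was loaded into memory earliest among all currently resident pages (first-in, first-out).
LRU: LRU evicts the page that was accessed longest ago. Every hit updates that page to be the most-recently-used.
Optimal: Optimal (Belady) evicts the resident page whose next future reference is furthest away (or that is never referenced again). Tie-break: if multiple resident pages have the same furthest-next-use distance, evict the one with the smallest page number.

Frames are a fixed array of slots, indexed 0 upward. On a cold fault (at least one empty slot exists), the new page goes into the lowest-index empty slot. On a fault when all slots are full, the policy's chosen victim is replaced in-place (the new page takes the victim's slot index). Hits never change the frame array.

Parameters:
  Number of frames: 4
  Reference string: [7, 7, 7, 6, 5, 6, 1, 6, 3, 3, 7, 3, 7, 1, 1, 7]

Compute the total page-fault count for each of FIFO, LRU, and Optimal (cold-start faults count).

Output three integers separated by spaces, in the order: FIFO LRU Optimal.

Answer: 6 6 5

Derivation:
--- FIFO ---
  step 0: ref 7 -> FAULT, frames=[7,-,-,-] (faults so far: 1)
  step 1: ref 7 -> HIT, frames=[7,-,-,-] (faults so far: 1)
  step 2: ref 7 -> HIT, frames=[7,-,-,-] (faults so far: 1)
  step 3: ref 6 -> FAULT, frames=[7,6,-,-] (faults so far: 2)
  step 4: ref 5 -> FAULT, frames=[7,6,5,-] (faults so far: 3)
  step 5: ref 6 -> HIT, frames=[7,6,5,-] (faults so far: 3)
  step 6: ref 1 -> FAULT, frames=[7,6,5,1] (faults so far: 4)
  step 7: ref 6 -> HIT, frames=[7,6,5,1] (faults so far: 4)
  step 8: ref 3 -> FAULT, evict 7, frames=[3,6,5,1] (faults so far: 5)
  step 9: ref 3 -> HIT, frames=[3,6,5,1] (faults so far: 5)
  step 10: ref 7 -> FAULT, evict 6, frames=[3,7,5,1] (faults so far: 6)
  step 11: ref 3 -> HIT, frames=[3,7,5,1] (faults so far: 6)
  step 12: ref 7 -> HIT, frames=[3,7,5,1] (faults so far: 6)
  step 13: ref 1 -> HIT, frames=[3,7,5,1] (faults so far: 6)
  step 14: ref 1 -> HIT, frames=[3,7,5,1] (faults so far: 6)
  step 15: ref 7 -> HIT, frames=[3,7,5,1] (faults so far: 6)
  FIFO total faults: 6
--- LRU ---
  step 0: ref 7 -> FAULT, frames=[7,-,-,-] (faults so far: 1)
  step 1: ref 7 -> HIT, frames=[7,-,-,-] (faults so far: 1)
  step 2: ref 7 -> HIT, frames=[7,-,-,-] (faults so far: 1)
  step 3: ref 6 -> FAULT, frames=[7,6,-,-] (faults so far: 2)
  step 4: ref 5 -> FAULT, frames=[7,6,5,-] (faults so far: 3)
  step 5: ref 6 -> HIT, frames=[7,6,5,-] (faults so far: 3)
  step 6: ref 1 -> FAULT, frames=[7,6,5,1] (faults so far: 4)
  step 7: ref 6 -> HIT, frames=[7,6,5,1] (faults so far: 4)
  step 8: ref 3 -> FAULT, evict 7, frames=[3,6,5,1] (faults so far: 5)
  step 9: ref 3 -> HIT, frames=[3,6,5,1] (faults so far: 5)
  step 10: ref 7 -> FAULT, evict 5, frames=[3,6,7,1] (faults so far: 6)
  step 11: ref 3 -> HIT, frames=[3,6,7,1] (faults so far: 6)
  step 12: ref 7 -> HIT, frames=[3,6,7,1] (faults so far: 6)
  step 13: ref 1 -> HIT, frames=[3,6,7,1] (faults so far: 6)
  step 14: ref 1 -> HIT, frames=[3,6,7,1] (faults so far: 6)
  step 15: ref 7 -> HIT, frames=[3,6,7,1] (faults so far: 6)
  LRU total faults: 6
--- Optimal ---
  step 0: ref 7 -> FAULT, frames=[7,-,-,-] (faults so far: 1)
  step 1: ref 7 -> HIT, frames=[7,-,-,-] (faults so far: 1)
  step 2: ref 7 -> HIT, frames=[7,-,-,-] (faults so far: 1)
  step 3: ref 6 -> FAULT, frames=[7,6,-,-] (faults so far: 2)
  step 4: ref 5 -> FAULT, frames=[7,6,5,-] (faults so far: 3)
  step 5: ref 6 -> HIT, frames=[7,6,5,-] (faults so far: 3)
  step 6: ref 1 -> FAULT, frames=[7,6,5,1] (faults so far: 4)
  step 7: ref 6 -> HIT, frames=[7,6,5,1] (faults so far: 4)
  step 8: ref 3 -> FAULT, evict 5, frames=[7,6,3,1] (faults so far: 5)
  step 9: ref 3 -> HIT, frames=[7,6,3,1] (faults so far: 5)
  step 10: ref 7 -> HIT, frames=[7,6,3,1] (faults so far: 5)
  step 11: ref 3 -> HIT, frames=[7,6,3,1] (faults so far: 5)
  step 12: ref 7 -> HIT, frames=[7,6,3,1] (faults so far: 5)
  step 13: ref 1 -> HIT, frames=[7,6,3,1] (faults so far: 5)
  step 14: ref 1 -> HIT, frames=[7,6,3,1] (faults so far: 5)
  step 15: ref 7 -> HIT, frames=[7,6,3,1] (faults so far: 5)
  Optimal total faults: 5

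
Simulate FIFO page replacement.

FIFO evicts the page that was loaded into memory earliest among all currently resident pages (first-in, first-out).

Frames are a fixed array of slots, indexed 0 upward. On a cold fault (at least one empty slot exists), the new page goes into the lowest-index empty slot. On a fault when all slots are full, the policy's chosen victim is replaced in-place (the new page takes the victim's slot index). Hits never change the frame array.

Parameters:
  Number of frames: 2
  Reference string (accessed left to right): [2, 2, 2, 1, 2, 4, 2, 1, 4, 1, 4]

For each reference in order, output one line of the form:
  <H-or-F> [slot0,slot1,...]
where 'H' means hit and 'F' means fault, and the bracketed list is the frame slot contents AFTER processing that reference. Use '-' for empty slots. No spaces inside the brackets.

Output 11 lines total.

F [2,-]
H [2,-]
H [2,-]
F [2,1]
H [2,1]
F [4,1]
F [4,2]
F [1,2]
F [1,4]
H [1,4]
H [1,4]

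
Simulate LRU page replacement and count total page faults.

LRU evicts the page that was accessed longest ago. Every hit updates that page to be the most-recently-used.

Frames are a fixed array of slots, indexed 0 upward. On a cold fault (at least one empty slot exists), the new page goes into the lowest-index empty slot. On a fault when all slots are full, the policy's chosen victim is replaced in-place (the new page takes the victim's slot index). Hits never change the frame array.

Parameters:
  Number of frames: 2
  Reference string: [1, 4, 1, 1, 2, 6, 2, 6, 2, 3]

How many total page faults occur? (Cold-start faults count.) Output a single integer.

Step 0: ref 1 → FAULT, frames=[1,-]
Step 1: ref 4 → FAULT, frames=[1,4]
Step 2: ref 1 → HIT, frames=[1,4]
Step 3: ref 1 → HIT, frames=[1,4]
Step 4: ref 2 → FAULT (evict 4), frames=[1,2]
Step 5: ref 6 → FAULT (evict 1), frames=[6,2]
Step 6: ref 2 → HIT, frames=[6,2]
Step 7: ref 6 → HIT, frames=[6,2]
Step 8: ref 2 → HIT, frames=[6,2]
Step 9: ref 3 → FAULT (evict 6), frames=[3,2]
Total faults: 5

Answer: 5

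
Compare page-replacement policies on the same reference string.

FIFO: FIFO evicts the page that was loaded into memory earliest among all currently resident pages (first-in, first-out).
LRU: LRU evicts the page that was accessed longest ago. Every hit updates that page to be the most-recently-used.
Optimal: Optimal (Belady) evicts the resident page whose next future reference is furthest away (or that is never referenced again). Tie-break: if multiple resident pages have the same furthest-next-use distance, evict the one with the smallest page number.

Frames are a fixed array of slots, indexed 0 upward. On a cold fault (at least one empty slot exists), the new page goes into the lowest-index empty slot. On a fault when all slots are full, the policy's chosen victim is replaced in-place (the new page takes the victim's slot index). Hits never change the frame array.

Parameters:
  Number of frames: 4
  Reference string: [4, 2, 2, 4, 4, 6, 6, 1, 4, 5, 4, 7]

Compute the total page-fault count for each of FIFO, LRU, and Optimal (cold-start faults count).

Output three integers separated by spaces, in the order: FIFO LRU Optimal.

Answer: 7 6 6

Derivation:
--- FIFO ---
  step 0: ref 4 -> FAULT, frames=[4,-,-,-] (faults so far: 1)
  step 1: ref 2 -> FAULT, frames=[4,2,-,-] (faults so far: 2)
  step 2: ref 2 -> HIT, frames=[4,2,-,-] (faults so far: 2)
  step 3: ref 4 -> HIT, frames=[4,2,-,-] (faults so far: 2)
  step 4: ref 4 -> HIT, frames=[4,2,-,-] (faults so far: 2)
  step 5: ref 6 -> FAULT, frames=[4,2,6,-] (faults so far: 3)
  step 6: ref 6 -> HIT, frames=[4,2,6,-] (faults so far: 3)
  step 7: ref 1 -> FAULT, frames=[4,2,6,1] (faults so far: 4)
  step 8: ref 4 -> HIT, frames=[4,2,6,1] (faults so far: 4)
  step 9: ref 5 -> FAULT, evict 4, frames=[5,2,6,1] (faults so far: 5)
  step 10: ref 4 -> FAULT, evict 2, frames=[5,4,6,1] (faults so far: 6)
  step 11: ref 7 -> FAULT, evict 6, frames=[5,4,7,1] (faults so far: 7)
  FIFO total faults: 7
--- LRU ---
  step 0: ref 4 -> FAULT, frames=[4,-,-,-] (faults so far: 1)
  step 1: ref 2 -> FAULT, frames=[4,2,-,-] (faults so far: 2)
  step 2: ref 2 -> HIT, frames=[4,2,-,-] (faults so far: 2)
  step 3: ref 4 -> HIT, frames=[4,2,-,-] (faults so far: 2)
  step 4: ref 4 -> HIT, frames=[4,2,-,-] (faults so far: 2)
  step 5: ref 6 -> FAULT, frames=[4,2,6,-] (faults so far: 3)
  step 6: ref 6 -> HIT, frames=[4,2,6,-] (faults so far: 3)
  step 7: ref 1 -> FAULT, frames=[4,2,6,1] (faults so far: 4)
  step 8: ref 4 -> HIT, frames=[4,2,6,1] (faults so far: 4)
  step 9: ref 5 -> FAULT, evict 2, frames=[4,5,6,1] (faults so far: 5)
  step 10: ref 4 -> HIT, frames=[4,5,6,1] (faults so far: 5)
  step 11: ref 7 -> FAULT, evict 6, frames=[4,5,7,1] (faults so far: 6)
  LRU total faults: 6
--- Optimal ---
  step 0: ref 4 -> FAULT, frames=[4,-,-,-] (faults so far: 1)
  step 1: ref 2 -> FAULT, frames=[4,2,-,-] (faults so far: 2)
  step 2: ref 2 -> HIT, frames=[4,2,-,-] (faults so far: 2)
  step 3: ref 4 -> HIT, frames=[4,2,-,-] (faults so far: 2)
  step 4: ref 4 -> HIT, frames=[4,2,-,-] (faults so far: 2)
  step 5: ref 6 -> FAULT, frames=[4,2,6,-] (faults so far: 3)
  step 6: ref 6 -> HIT, frames=[4,2,6,-] (faults so far: 3)
  step 7: ref 1 -> FAULT, frames=[4,2,6,1] (faults so far: 4)
  step 8: ref 4 -> HIT, frames=[4,2,6,1] (faults so far: 4)
  step 9: ref 5 -> FAULT, evict 1, frames=[4,2,6,5] (faults so far: 5)
  step 10: ref 4 -> HIT, frames=[4,2,6,5] (faults so far: 5)
  step 11: ref 7 -> FAULT, evict 2, frames=[4,7,6,5] (faults so far: 6)
  Optimal total faults: 6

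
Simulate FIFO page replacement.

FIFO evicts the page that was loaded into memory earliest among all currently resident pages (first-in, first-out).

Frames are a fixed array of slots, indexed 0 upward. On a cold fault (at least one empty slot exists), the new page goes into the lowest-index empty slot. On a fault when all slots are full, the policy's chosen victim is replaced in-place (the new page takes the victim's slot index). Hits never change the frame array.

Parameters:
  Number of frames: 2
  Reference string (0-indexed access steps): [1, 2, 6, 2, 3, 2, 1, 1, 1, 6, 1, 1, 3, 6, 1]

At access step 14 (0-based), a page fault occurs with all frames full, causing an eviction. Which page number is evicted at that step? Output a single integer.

Answer: 6

Derivation:
Step 0: ref 1 -> FAULT, frames=[1,-]
Step 1: ref 2 -> FAULT, frames=[1,2]
Step 2: ref 6 -> FAULT, evict 1, frames=[6,2]
Step 3: ref 2 -> HIT, frames=[6,2]
Step 4: ref 3 -> FAULT, evict 2, frames=[6,3]
Step 5: ref 2 -> FAULT, evict 6, frames=[2,3]
Step 6: ref 1 -> FAULT, evict 3, frames=[2,1]
Step 7: ref 1 -> HIT, frames=[2,1]
Step 8: ref 1 -> HIT, frames=[2,1]
Step 9: ref 6 -> FAULT, evict 2, frames=[6,1]
Step 10: ref 1 -> HIT, frames=[6,1]
Step 11: ref 1 -> HIT, frames=[6,1]
Step 12: ref 3 -> FAULT, evict 1, frames=[6,3]
Step 13: ref 6 -> HIT, frames=[6,3]
Step 14: ref 1 -> FAULT, evict 6, frames=[1,3]
At step 14: evicted page 6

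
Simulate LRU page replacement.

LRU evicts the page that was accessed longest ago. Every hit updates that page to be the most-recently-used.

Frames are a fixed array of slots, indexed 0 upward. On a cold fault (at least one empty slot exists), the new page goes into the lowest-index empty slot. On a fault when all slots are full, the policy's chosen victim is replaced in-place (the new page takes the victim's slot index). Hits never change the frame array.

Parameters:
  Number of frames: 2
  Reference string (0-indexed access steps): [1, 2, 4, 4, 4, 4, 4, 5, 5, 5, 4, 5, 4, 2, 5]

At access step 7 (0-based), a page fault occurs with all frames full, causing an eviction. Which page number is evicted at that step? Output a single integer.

Step 0: ref 1 -> FAULT, frames=[1,-]
Step 1: ref 2 -> FAULT, frames=[1,2]
Step 2: ref 4 -> FAULT, evict 1, frames=[4,2]
Step 3: ref 4 -> HIT, frames=[4,2]
Step 4: ref 4 -> HIT, frames=[4,2]
Step 5: ref 4 -> HIT, frames=[4,2]
Step 6: ref 4 -> HIT, frames=[4,2]
Step 7: ref 5 -> FAULT, evict 2, frames=[4,5]
At step 7: evicted page 2

Answer: 2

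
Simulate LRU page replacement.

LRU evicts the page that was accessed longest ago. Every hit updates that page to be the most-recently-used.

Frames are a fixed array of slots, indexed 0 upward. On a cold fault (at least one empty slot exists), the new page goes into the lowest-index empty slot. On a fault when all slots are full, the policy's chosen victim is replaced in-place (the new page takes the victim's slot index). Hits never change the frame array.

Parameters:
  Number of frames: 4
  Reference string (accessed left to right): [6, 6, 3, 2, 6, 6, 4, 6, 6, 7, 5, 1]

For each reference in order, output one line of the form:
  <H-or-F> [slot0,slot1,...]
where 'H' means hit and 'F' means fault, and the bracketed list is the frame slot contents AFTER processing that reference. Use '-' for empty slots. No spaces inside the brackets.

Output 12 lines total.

F [6,-,-,-]
H [6,-,-,-]
F [6,3,-,-]
F [6,3,2,-]
H [6,3,2,-]
H [6,3,2,-]
F [6,3,2,4]
H [6,3,2,4]
H [6,3,2,4]
F [6,7,2,4]
F [6,7,5,4]
F [6,7,5,1]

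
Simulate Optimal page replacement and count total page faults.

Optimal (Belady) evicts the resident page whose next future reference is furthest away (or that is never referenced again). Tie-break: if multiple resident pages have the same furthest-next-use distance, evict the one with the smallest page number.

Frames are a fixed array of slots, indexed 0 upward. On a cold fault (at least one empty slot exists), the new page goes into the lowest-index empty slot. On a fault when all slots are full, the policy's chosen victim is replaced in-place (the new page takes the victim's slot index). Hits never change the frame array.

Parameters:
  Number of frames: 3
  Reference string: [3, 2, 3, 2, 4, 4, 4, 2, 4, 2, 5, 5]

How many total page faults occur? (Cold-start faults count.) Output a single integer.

Step 0: ref 3 → FAULT, frames=[3,-,-]
Step 1: ref 2 → FAULT, frames=[3,2,-]
Step 2: ref 3 → HIT, frames=[3,2,-]
Step 3: ref 2 → HIT, frames=[3,2,-]
Step 4: ref 4 → FAULT, frames=[3,2,4]
Step 5: ref 4 → HIT, frames=[3,2,4]
Step 6: ref 4 → HIT, frames=[3,2,4]
Step 7: ref 2 → HIT, frames=[3,2,4]
Step 8: ref 4 → HIT, frames=[3,2,4]
Step 9: ref 2 → HIT, frames=[3,2,4]
Step 10: ref 5 → FAULT (evict 2), frames=[3,5,4]
Step 11: ref 5 → HIT, frames=[3,5,4]
Total faults: 4

Answer: 4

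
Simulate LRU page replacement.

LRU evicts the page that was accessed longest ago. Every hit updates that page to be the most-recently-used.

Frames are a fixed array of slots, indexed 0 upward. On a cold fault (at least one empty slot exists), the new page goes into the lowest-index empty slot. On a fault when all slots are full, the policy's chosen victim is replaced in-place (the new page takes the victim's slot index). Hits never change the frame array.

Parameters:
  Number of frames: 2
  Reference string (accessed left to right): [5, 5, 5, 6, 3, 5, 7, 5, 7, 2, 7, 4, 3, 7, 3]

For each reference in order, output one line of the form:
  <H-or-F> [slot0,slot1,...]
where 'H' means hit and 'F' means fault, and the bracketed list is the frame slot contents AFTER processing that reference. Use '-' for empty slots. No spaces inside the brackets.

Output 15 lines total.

F [5,-]
H [5,-]
H [5,-]
F [5,6]
F [3,6]
F [3,5]
F [7,5]
H [7,5]
H [7,5]
F [7,2]
H [7,2]
F [7,4]
F [3,4]
F [3,7]
H [3,7]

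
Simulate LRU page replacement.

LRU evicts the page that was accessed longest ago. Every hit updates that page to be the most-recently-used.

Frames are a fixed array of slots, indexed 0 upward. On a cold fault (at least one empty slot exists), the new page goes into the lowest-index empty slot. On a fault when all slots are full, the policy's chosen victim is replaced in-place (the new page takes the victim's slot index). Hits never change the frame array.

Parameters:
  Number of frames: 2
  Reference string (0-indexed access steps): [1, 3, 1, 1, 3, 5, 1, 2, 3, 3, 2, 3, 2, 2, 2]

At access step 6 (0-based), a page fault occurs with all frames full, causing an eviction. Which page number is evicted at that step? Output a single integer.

Answer: 3

Derivation:
Step 0: ref 1 -> FAULT, frames=[1,-]
Step 1: ref 3 -> FAULT, frames=[1,3]
Step 2: ref 1 -> HIT, frames=[1,3]
Step 3: ref 1 -> HIT, frames=[1,3]
Step 4: ref 3 -> HIT, frames=[1,3]
Step 5: ref 5 -> FAULT, evict 1, frames=[5,3]
Step 6: ref 1 -> FAULT, evict 3, frames=[5,1]
At step 6: evicted page 3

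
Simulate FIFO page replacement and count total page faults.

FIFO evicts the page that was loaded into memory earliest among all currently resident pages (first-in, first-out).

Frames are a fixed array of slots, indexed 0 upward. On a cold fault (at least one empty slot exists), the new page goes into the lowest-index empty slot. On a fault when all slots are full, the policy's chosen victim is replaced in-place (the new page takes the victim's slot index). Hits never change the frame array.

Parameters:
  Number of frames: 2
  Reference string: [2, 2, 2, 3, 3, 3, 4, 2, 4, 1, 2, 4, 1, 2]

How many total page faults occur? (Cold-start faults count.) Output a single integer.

Answer: 7

Derivation:
Step 0: ref 2 → FAULT, frames=[2,-]
Step 1: ref 2 → HIT, frames=[2,-]
Step 2: ref 2 → HIT, frames=[2,-]
Step 3: ref 3 → FAULT, frames=[2,3]
Step 4: ref 3 → HIT, frames=[2,3]
Step 5: ref 3 → HIT, frames=[2,3]
Step 6: ref 4 → FAULT (evict 2), frames=[4,3]
Step 7: ref 2 → FAULT (evict 3), frames=[4,2]
Step 8: ref 4 → HIT, frames=[4,2]
Step 9: ref 1 → FAULT (evict 4), frames=[1,2]
Step 10: ref 2 → HIT, frames=[1,2]
Step 11: ref 4 → FAULT (evict 2), frames=[1,4]
Step 12: ref 1 → HIT, frames=[1,4]
Step 13: ref 2 → FAULT (evict 1), frames=[2,4]
Total faults: 7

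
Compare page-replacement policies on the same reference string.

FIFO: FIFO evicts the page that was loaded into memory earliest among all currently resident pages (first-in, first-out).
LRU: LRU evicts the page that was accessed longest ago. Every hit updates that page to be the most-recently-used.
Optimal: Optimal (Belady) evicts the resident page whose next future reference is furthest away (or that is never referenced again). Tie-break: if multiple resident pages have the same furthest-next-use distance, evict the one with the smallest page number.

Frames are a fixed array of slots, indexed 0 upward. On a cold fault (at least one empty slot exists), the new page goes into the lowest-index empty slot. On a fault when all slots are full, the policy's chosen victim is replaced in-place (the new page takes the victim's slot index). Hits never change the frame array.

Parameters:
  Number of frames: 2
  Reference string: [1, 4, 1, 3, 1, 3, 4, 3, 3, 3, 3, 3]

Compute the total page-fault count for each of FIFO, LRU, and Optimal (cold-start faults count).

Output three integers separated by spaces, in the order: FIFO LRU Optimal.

--- FIFO ---
  step 0: ref 1 -> FAULT, frames=[1,-] (faults so far: 1)
  step 1: ref 4 -> FAULT, frames=[1,4] (faults so far: 2)
  step 2: ref 1 -> HIT, frames=[1,4] (faults so far: 2)
  step 3: ref 3 -> FAULT, evict 1, frames=[3,4] (faults so far: 3)
  step 4: ref 1 -> FAULT, evict 4, frames=[3,1] (faults so far: 4)
  step 5: ref 3 -> HIT, frames=[3,1] (faults so far: 4)
  step 6: ref 4 -> FAULT, evict 3, frames=[4,1] (faults so far: 5)
  step 7: ref 3 -> FAULT, evict 1, frames=[4,3] (faults so far: 6)
  step 8: ref 3 -> HIT, frames=[4,3] (faults so far: 6)
  step 9: ref 3 -> HIT, frames=[4,3] (faults so far: 6)
  step 10: ref 3 -> HIT, frames=[4,3] (faults so far: 6)
  step 11: ref 3 -> HIT, frames=[4,3] (faults so far: 6)
  FIFO total faults: 6
--- LRU ---
  step 0: ref 1 -> FAULT, frames=[1,-] (faults so far: 1)
  step 1: ref 4 -> FAULT, frames=[1,4] (faults so far: 2)
  step 2: ref 1 -> HIT, frames=[1,4] (faults so far: 2)
  step 3: ref 3 -> FAULT, evict 4, frames=[1,3] (faults so far: 3)
  step 4: ref 1 -> HIT, frames=[1,3] (faults so far: 3)
  step 5: ref 3 -> HIT, frames=[1,3] (faults so far: 3)
  step 6: ref 4 -> FAULT, evict 1, frames=[4,3] (faults so far: 4)
  step 7: ref 3 -> HIT, frames=[4,3] (faults so far: 4)
  step 8: ref 3 -> HIT, frames=[4,3] (faults so far: 4)
  step 9: ref 3 -> HIT, frames=[4,3] (faults so far: 4)
  step 10: ref 3 -> HIT, frames=[4,3] (faults so far: 4)
  step 11: ref 3 -> HIT, frames=[4,3] (faults so far: 4)
  LRU total faults: 4
--- Optimal ---
  step 0: ref 1 -> FAULT, frames=[1,-] (faults so far: 1)
  step 1: ref 4 -> FAULT, frames=[1,4] (faults so far: 2)
  step 2: ref 1 -> HIT, frames=[1,4] (faults so far: 2)
  step 3: ref 3 -> FAULT, evict 4, frames=[1,3] (faults so far: 3)
  step 4: ref 1 -> HIT, frames=[1,3] (faults so far: 3)
  step 5: ref 3 -> HIT, frames=[1,3] (faults so far: 3)
  step 6: ref 4 -> FAULT, evict 1, frames=[4,3] (faults so far: 4)
  step 7: ref 3 -> HIT, frames=[4,3] (faults so far: 4)
  step 8: ref 3 -> HIT, frames=[4,3] (faults so far: 4)
  step 9: ref 3 -> HIT, frames=[4,3] (faults so far: 4)
  step 10: ref 3 -> HIT, frames=[4,3] (faults so far: 4)
  step 11: ref 3 -> HIT, frames=[4,3] (faults so far: 4)
  Optimal total faults: 4

Answer: 6 4 4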